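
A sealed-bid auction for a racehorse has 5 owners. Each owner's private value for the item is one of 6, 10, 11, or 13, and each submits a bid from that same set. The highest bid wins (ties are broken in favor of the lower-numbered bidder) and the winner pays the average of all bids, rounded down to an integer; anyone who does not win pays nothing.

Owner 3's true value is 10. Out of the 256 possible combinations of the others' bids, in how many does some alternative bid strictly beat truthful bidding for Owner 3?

Others bid (6, 6, 6, 11): truth gives 0; bid 11 gives 2 > 0. Violating.
Others bid (6, 6, 6, 13): truth gives 0; bid 13 gives 2 > 0. Violating.
Others bid (6, 6, 10, 11): truth gives 0; bid 11 gives 2 > 0. Violating.
Others bid (6, 6, 10, 13): truth gives 0; bid 13 gives 1 > 0. Violating.
Others bid (6, 6, 6, 6): truth gives 4; no alternative beats it.
Others bid (6, 6, 6, 10): truth gives 3; no alternative beats it.
(Checking all 256 profiles: 55 have a profitable deviation, 201 do not.)

55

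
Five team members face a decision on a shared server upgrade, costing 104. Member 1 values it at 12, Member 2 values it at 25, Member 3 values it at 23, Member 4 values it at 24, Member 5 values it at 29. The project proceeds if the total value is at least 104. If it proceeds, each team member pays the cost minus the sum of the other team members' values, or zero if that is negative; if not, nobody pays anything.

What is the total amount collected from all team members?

Total value 113 ≥ cost 104, so it is built.
Member 1: others sum to 101; max(0, 104 - 101) = 3.
Member 2: others sum to 88; max(0, 104 - 88) = 16.
Member 3: others sum to 90; max(0, 104 - 90) = 14.
Member 4: others sum to 89; max(0, 104 - 89) = 15.
Member 5: others sum to 84; max(0, 104 - 84) = 20.
Total collected = 3 + 16 + 14 + 15 + 20 = 68.

68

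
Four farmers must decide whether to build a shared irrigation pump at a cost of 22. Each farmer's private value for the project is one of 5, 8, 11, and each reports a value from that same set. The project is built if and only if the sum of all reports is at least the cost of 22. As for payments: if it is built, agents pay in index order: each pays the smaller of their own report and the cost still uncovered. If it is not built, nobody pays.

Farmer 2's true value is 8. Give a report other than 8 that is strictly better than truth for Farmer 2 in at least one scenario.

Suppose Farmer 1 reports 5, Farmer 3 reports 5 and Farmer 4 reports 8.
Report 8: project built, pays 8, utility 8 - 8 = 0.
Report 5: project built, pays 5, utility 8 - 5 = 3.
So reporting 5 beats truth here (3 > 0).

5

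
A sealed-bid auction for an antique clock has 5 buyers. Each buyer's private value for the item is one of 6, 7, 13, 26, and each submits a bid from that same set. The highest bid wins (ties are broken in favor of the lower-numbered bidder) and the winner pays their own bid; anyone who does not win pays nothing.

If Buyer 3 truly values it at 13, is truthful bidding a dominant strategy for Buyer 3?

No

Consider the case where Buyer 1 bids 6, Buyer 2 bids 6, Buyer 4 bids 6 and Buyer 5 bids 6.
Truthful bid 13: wins, pays 13, utility 13 - 13 = 0.
Bid 7 instead: wins, pays 7, utility 13 - 7 = 6.
Since 6 > 0, bidding 7 is strictly better here, so truthful bidding is not dominant.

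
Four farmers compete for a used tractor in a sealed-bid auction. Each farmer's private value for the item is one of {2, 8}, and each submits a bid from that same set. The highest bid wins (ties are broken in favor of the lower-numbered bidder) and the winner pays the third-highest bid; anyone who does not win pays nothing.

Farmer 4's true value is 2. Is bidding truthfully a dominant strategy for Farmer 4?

Check each profile of the others' bids and compare truth against every alternative bid.
Others bid (2, 2, 2): truth gives 0, best alternative gives 0.
Others bid (2, 2, 8): truth gives 0, best alternative gives 0.
Others bid (2, 8, 2): truth gives 0, best alternative gives 0.
Others bid (2, 8, 8): truth gives 0, best alternative gives 0.
Others bid (8, 2, 2): truth gives 0, best alternative gives 0.
Others bid (8, 2, 8): truth gives 0, best alternative gives 0.
(Remaining 2 profiles checked similarly; truth is weakly best in each.)
In every case the truthful bid is at least as good as any alternative, so it is a dominant strategy.

Yes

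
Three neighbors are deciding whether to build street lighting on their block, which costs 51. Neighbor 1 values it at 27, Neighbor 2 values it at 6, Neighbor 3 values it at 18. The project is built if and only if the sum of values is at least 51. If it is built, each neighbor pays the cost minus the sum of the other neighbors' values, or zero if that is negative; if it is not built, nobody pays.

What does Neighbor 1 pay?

27

Total value 51 ≥ cost 51, so the project is built.
The other neighbors' values sum to 24.
Cost minus that sum is 51 - 24 = 27.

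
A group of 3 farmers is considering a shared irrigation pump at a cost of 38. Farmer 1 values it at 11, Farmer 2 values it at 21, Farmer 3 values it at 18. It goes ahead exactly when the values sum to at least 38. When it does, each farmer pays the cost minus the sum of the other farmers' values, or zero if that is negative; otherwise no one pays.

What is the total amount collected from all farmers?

Total value 50 ≥ cost 38, so it is built.
Farmer 1: others sum to 39; max(0, 38 - 39) = 0.
Farmer 2: others sum to 29; max(0, 38 - 29) = 9.
Farmer 3: others sum to 32; max(0, 38 - 32) = 6.
Total collected = 0 + 9 + 6 = 15.

15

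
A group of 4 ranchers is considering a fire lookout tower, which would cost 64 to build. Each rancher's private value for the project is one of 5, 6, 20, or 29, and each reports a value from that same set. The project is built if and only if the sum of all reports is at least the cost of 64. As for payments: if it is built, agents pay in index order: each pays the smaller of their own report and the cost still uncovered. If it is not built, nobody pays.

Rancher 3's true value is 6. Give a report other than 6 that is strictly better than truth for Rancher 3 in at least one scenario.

Suppose Rancher 1 reports 5, Rancher 2 reports 29 and Rancher 4 reports 29.
Report 6: project built, pays 6, utility 6 - 6 = 0.
Report 5: project built, pays 5, utility 6 - 5 = 1.
So reporting 5 beats truth here (1 > 0).

5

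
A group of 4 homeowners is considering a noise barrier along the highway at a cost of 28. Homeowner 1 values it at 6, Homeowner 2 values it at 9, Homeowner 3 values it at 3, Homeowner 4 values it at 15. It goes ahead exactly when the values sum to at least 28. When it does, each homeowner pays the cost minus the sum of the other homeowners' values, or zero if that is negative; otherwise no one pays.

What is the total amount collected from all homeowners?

15

Total value 33 ≥ cost 28, so it is built.
Homeowner 1: others sum to 27; max(0, 28 - 27) = 1.
Homeowner 2: others sum to 24; max(0, 28 - 24) = 4.
Homeowner 3: others sum to 30; max(0, 28 - 30) = 0.
Homeowner 4: others sum to 18; max(0, 28 - 18) = 10.
Total collected = 1 + 4 + 0 + 10 = 15.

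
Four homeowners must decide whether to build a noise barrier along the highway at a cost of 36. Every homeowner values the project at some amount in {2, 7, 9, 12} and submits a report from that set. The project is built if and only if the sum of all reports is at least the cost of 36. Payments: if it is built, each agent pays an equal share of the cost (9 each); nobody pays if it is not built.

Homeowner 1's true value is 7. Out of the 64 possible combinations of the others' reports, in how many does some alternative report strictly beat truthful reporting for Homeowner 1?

9

Others report (7, 12, 12): truth gives -2; report 2 gives 0 > -2. Violating.
Others report (9, 9, 12): truth gives -2; report 2 gives 0 > -2. Violating.
Others report (9, 12, 9): truth gives -2; report 2 gives 0 > -2. Violating.
Others report (9, 12, 12): truth gives -2; report 2 gives 0 > -2. Violating.
Others report (2, 2, 2): truth gives 0; no alternative beats it.
Others report (2, 2, 7): truth gives 0; no alternative beats it.
(Checking all 64 profiles: 9 have a profitable deviation, 55 do not.)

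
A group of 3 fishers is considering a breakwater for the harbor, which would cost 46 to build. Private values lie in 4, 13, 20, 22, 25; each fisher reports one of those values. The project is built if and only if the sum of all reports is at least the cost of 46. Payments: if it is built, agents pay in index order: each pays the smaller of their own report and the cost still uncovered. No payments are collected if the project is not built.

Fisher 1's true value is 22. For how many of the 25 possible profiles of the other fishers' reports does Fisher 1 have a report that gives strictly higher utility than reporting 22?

20

Others report (4, 22): truth gives 0; report 20 gives 2 > 0. Violating.
Others report (4, 25): truth gives 0; report 20 gives 2 > 0. Violating.
Others report (13, 13): truth gives 0; report 20 gives 2 > 0. Violating.
Others report (13, 20): truth gives 0; report 13 gives 9 > 0. Violating.
Others report (4, 4): truth gives 0; no alternative beats it.
Others report (4, 13): truth gives 0; no alternative beats it.
(Checking all 25 profiles: 20 have a profitable deviation, 5 do not.)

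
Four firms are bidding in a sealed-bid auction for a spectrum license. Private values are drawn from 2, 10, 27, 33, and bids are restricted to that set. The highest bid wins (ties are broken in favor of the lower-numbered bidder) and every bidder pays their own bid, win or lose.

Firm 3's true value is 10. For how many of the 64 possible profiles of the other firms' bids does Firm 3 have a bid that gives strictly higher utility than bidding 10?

62

Others bid (2, 2, 27): truth gives -10; bid 2 gives -2 > -10. Violating.
Others bid (2, 2, 33): truth gives -10; bid 2 gives -2 > -10. Violating.
Others bid (2, 10, 2): truth gives -10; bid 2 gives -2 > -10. Violating.
Others bid (2, 10, 10): truth gives -10; bid 2 gives -2 > -10. Violating.
Others bid (2, 2, 2): truth gives 0; no alternative beats it.
Others bid (2, 2, 10): truth gives 0; no alternative beats it.
(Checking all 64 profiles: 62 have a profitable deviation, 2 do not.)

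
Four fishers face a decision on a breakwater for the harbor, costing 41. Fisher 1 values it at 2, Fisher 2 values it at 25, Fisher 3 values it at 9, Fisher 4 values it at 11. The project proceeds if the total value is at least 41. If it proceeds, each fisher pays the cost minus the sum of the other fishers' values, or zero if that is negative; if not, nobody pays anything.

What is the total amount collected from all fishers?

Total value 47 ≥ cost 41, so it is built.
Fisher 1: others sum to 45; max(0, 41 - 45) = 0.
Fisher 2: others sum to 22; max(0, 41 - 22) = 19.
Fisher 3: others sum to 38; max(0, 41 - 38) = 3.
Fisher 4: others sum to 36; max(0, 41 - 36) = 5.
Total collected = 0 + 19 + 3 + 5 = 27.

27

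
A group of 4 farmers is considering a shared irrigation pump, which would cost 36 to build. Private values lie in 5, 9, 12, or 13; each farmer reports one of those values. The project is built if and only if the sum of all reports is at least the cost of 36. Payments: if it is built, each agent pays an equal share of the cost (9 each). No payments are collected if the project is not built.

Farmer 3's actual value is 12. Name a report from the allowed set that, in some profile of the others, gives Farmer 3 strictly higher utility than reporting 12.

13

Suppose Farmer 1 reports 5, Farmer 2 reports 5 and Farmer 4 reports 13.
Report 12: project not built, utility 0.
Report 13: project built, pays 9, utility 12 - 9 = 3.
So reporting 13 beats truth here (3 > 0).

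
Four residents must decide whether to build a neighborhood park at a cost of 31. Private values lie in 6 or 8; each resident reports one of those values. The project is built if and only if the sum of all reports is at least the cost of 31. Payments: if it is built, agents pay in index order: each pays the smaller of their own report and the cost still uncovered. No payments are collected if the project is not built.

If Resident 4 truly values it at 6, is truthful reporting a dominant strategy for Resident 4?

Yes

Check each profile of the others' reports and compare truth against every alternative report.
Others report (8, 8, 8): truth gives 0, best alternative gives -1.
Others report (6, 6, 6): truth gives 0, best alternative gives 0.
Others report (6, 6, 8): truth gives 0, best alternative gives 0.
Others report (6, 8, 6): truth gives 0, best alternative gives 0.
Others report (6, 8, 8): truth gives 0, best alternative gives 0.
Others report (8, 6, 6): truth gives 0, best alternative gives 0.
(Remaining 2 profiles checked similarly; truth is weakly best in each.)
In every case the truthful report is at least as good as any alternative, so it is a dominant strategy.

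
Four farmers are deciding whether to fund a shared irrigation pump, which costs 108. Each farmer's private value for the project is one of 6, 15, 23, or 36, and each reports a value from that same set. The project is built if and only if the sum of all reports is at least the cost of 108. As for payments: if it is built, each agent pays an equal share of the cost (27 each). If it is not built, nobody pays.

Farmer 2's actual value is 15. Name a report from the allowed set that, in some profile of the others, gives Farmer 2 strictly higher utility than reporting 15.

Suppose Farmer 1 reports 23, Farmer 3 reports 36 and Farmer 4 reports 36.
Report 15: project built, pays 27, utility 15 - 27 = -12.
Report 6: project not built, utility 0.
So reporting 6 beats truth here (0 > -12).

6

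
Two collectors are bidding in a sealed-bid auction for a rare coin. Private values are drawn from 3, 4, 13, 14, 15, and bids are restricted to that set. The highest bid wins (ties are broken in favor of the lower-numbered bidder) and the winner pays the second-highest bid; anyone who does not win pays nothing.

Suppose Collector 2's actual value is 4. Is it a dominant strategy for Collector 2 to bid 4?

Check each profile of the others' bids and compare truth against every alternative bid.
Others bid (3): truth gives 1, best alternative gives 1.
Others bid (4): truth gives 0, best alternative gives 0.
Others bid (13): truth gives 0, best alternative gives 0.
Others bid (14): truth gives 0, best alternative gives 0.
Others bid (15): truth gives 0, best alternative gives 0.
In every case the truthful bid is at least as good as any alternative, so it is a dominant strategy.

Yes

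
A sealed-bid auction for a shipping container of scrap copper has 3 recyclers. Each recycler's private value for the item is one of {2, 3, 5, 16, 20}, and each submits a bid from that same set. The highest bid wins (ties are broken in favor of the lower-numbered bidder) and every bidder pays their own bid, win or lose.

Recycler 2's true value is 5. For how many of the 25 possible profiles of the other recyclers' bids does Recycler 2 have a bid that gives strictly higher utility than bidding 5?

21

Others bid (2, 2): truth gives 0; bid 3 gives 2 > 0. Violating.
Others bid (2, 3): truth gives 0; bid 3 gives 2 > 0. Violating.
Others bid (2, 16): truth gives -5; bid 2 gives -2 > -5. Violating.
Others bid (2, 20): truth gives -5; bid 2 gives -2 > -5. Violating.
Others bid (2, 5): truth gives 0; no alternative beats it.
Others bid (3, 2): truth gives 0; no alternative beats it.
(Checking all 25 profiles: 21 have a profitable deviation, 4 do not.)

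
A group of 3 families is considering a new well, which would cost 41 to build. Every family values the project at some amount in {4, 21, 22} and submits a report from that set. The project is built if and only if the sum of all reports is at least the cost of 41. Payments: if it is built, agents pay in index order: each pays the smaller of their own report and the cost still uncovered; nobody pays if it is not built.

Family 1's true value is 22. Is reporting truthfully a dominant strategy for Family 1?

No

Consider the case where Family 2 reports 4 and Family 3 reports 21.
Truthful report 22: project built, pays 22, utility 22 - 22 = 0.
Report 21 instead: project built, pays 21, utility 22 - 21 = 1.
Since 1 > 0, reporting 21 is strictly better here, so truthful reporting is not dominant.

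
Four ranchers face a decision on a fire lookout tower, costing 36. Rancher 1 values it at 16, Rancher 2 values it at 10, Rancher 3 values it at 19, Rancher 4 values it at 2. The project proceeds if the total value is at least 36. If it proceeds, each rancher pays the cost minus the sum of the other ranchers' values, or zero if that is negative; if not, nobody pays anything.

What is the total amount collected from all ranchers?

Total value 47 ≥ cost 36, so it is built.
Rancher 1: others sum to 31; max(0, 36 - 31) = 5.
Rancher 2: others sum to 37; max(0, 36 - 37) = 0.
Rancher 3: others sum to 28; max(0, 36 - 28) = 8.
Rancher 4: others sum to 45; max(0, 36 - 45) = 0.
Total collected = 5 + 0 + 8 + 0 = 13.

13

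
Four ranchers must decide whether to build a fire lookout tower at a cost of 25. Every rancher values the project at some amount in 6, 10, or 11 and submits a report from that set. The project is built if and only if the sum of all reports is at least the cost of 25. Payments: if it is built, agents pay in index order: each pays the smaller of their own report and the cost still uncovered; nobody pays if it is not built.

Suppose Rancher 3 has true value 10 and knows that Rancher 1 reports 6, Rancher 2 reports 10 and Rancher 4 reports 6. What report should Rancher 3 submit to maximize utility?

Report 6: project built, pays 6, utility 10 - 6 = 4.
Report 10: project built, pays 9, utility 10 - 9 = 1.
Report 11: project built, pays 9, utility 10 - 9 = 1.
The best choice is 6 with utility 4.

6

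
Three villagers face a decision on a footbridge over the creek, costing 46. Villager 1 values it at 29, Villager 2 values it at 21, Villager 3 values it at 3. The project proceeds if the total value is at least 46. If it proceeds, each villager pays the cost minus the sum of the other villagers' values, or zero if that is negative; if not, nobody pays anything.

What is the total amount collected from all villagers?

36

Total value 53 ≥ cost 46, so it is built.
Villager 1: others sum to 24; max(0, 46 - 24) = 22.
Villager 2: others sum to 32; max(0, 46 - 32) = 14.
Villager 3: others sum to 50; max(0, 46 - 50) = 0.
Total collected = 22 + 14 + 0 = 36.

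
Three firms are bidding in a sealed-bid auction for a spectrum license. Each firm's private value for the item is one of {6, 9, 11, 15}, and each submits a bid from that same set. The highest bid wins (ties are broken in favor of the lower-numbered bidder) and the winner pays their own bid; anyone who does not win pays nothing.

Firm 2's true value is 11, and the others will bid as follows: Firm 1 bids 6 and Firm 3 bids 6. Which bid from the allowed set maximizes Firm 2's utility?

9

Bid 6: loses, pays 0, utility 0.
Bid 9: wins, pays 9, utility 11 - 9 = 2.
Bid 11: wins, pays 11, utility 11 - 11 = 0.
Bid 15: wins, pays 15, utility 11 - 15 = -4.
The best choice is 9 with utility 2.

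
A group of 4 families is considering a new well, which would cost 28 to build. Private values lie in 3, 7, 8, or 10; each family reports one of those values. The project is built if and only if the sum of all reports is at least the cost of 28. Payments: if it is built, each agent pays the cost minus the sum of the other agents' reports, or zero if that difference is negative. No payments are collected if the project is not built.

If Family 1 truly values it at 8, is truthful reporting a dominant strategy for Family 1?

Yes

Check each profile of the others' reports and compare truth against every alternative report.
Others report (8, 10, 10): truth gives 8, best alternative gives 8.
Others report (10, 8, 10): truth gives 8, best alternative gives 8.
Others report (10, 10, 8): truth gives 8, best alternative gives 8.
Others report (10, 10, 10): truth gives 8, best alternative gives 8.
Others report (7, 10, 10): truth gives 7, best alternative gives 7.
Others report (10, 7, 10): truth gives 7, best alternative gives 7.
(Remaining 58 profiles checked similarly; truth is weakly best in each.)
In every case the truthful report is at least as good as any alternative, so it is a dominant strategy.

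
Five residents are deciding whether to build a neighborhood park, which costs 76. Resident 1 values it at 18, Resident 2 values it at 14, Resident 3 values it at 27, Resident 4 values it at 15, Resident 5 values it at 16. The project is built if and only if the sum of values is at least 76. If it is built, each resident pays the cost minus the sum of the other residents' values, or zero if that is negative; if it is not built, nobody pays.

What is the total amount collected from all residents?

20

Total value 90 ≥ cost 76, so it is built.
Resident 1: others sum to 72; max(0, 76 - 72) = 4.
Resident 2: others sum to 76; max(0, 76 - 76) = 0.
Resident 3: others sum to 63; max(0, 76 - 63) = 13.
Resident 4: others sum to 75; max(0, 76 - 75) = 1.
Resident 5: others sum to 74; max(0, 76 - 74) = 2.
Total collected = 4 + 0 + 13 + 1 + 2 = 20.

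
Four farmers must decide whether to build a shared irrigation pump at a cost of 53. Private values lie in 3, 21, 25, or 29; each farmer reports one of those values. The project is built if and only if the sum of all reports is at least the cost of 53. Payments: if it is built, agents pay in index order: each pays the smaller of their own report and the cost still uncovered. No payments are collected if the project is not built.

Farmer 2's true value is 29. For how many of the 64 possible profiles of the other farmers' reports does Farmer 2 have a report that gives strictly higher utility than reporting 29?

60

Others report (3, 3, 25): truth gives 0; report 25 gives 4 > 0. Violating.
Others report (3, 3, 29): truth gives 0; report 21 gives 8 > 0. Violating.
Others report (3, 21, 21): truth gives 0; report 21 gives 8 > 0. Violating.
Others report (3, 21, 25): truth gives 0; report 21 gives 8 > 0. Violating.
Others report (3, 3, 3): truth gives 0; no alternative beats it.
Others report (3, 3, 21): truth gives 0; no alternative beats it.
(Checking all 64 profiles: 60 have a profitable deviation, 4 do not.)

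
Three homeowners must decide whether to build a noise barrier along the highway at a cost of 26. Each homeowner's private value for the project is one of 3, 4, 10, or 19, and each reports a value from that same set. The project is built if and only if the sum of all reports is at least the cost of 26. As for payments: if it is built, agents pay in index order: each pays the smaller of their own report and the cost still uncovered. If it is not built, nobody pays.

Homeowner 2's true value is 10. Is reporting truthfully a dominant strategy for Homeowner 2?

Consider the case where Homeowner 1 reports 3 and Homeowner 3 reports 19.
Truthful report 10: project built, pays 10, utility 10 - 10 = 0.
Report 4 instead: project built, pays 4, utility 10 - 4 = 6.
Since 6 > 0, reporting 4 is strictly better here, so truthful reporting is not dominant.

No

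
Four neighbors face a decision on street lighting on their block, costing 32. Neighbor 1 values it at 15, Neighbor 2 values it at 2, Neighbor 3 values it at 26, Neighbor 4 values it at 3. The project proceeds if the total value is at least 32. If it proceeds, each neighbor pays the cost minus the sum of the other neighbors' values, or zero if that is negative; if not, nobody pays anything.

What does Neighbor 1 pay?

Total value 46 ≥ cost 32, so the project is built.
The other neighbors' values sum to 31.
Cost minus that sum is 32 - 31 = 1.

1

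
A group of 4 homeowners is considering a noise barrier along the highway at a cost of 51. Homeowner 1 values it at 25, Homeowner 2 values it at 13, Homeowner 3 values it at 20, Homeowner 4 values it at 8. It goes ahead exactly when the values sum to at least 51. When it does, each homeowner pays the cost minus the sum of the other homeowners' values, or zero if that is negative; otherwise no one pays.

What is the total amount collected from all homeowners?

15

Total value 66 ≥ cost 51, so it is built.
Homeowner 1: others sum to 41; max(0, 51 - 41) = 10.
Homeowner 2: others sum to 53; max(0, 51 - 53) = 0.
Homeowner 3: others sum to 46; max(0, 51 - 46) = 5.
Homeowner 4: others sum to 58; max(0, 51 - 58) = 0.
Total collected = 10 + 0 + 5 + 0 = 15.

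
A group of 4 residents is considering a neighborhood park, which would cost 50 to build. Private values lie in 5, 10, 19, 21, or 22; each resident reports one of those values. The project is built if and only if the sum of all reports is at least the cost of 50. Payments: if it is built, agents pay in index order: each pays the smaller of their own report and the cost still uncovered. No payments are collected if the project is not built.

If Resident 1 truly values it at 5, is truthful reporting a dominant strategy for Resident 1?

Yes

Check each profile of the others' reports and compare truth against every alternative report.
Others report (5, 19, 19): truth gives 0, best alternative gives -5.
Others report (5, 19, 21): truth gives 0, best alternative gives -5.
Others report (5, 19, 22): truth gives 0, best alternative gives -5.
Others report (5, 21, 19): truth gives 0, best alternative gives -5.
Others report (5, 21, 21): truth gives 0, best alternative gives -5.
Others report (5, 21, 22): truth gives 0, best alternative gives -5.
(Remaining 119 profiles checked similarly; truth is weakly best in each.)
In every case the truthful report is at least as good as any alternative, so it is a dominant strategy.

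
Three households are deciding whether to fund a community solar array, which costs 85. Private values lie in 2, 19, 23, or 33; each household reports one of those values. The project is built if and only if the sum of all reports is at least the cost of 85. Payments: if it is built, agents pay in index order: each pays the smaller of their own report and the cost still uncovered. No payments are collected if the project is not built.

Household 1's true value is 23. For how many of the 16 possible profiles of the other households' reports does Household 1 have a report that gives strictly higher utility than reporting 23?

1

Others report (33, 33): truth gives 0; report 19 gives 4 > 0. Violating.
Others report (2, 2): truth gives 0; no alternative beats it.
Others report (2, 19): truth gives 0; no alternative beats it.
(Checking all 16 profiles: 1 has a profitable deviation, 15 do not.)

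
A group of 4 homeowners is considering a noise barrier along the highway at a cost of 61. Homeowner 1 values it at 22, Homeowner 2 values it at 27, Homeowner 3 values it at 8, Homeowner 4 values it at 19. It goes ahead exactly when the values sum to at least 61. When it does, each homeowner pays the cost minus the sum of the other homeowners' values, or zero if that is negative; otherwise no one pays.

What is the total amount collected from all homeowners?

23

Total value 76 ≥ cost 61, so it is built.
Homeowner 1: others sum to 54; max(0, 61 - 54) = 7.
Homeowner 2: others sum to 49; max(0, 61 - 49) = 12.
Homeowner 3: others sum to 68; max(0, 61 - 68) = 0.
Homeowner 4: others sum to 57; max(0, 61 - 57) = 4.
Total collected = 7 + 12 + 0 + 4 = 23.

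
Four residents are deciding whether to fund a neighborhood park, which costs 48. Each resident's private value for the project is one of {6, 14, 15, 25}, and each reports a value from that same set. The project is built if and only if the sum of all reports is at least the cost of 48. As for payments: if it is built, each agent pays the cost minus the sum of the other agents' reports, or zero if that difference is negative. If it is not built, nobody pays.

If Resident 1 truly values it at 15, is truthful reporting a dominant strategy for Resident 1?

Yes

Check each profile of the others' reports and compare truth against every alternative report.
Others report (6, 25, 25): truth gives 15, best alternative gives 15.
Others report (14, 14, 25): truth gives 15, best alternative gives 15.
Others report (14, 15, 25): truth gives 15, best alternative gives 15.
Others report (14, 25, 14): truth gives 15, best alternative gives 15.
Others report (14, 25, 15): truth gives 15, best alternative gives 15.
Others report (14, 25, 25): truth gives 15, best alternative gives 15.
(Remaining 58 profiles checked similarly; truth is weakly best in each.)
In every case the truthful report is at least as good as any alternative, so it is a dominant strategy.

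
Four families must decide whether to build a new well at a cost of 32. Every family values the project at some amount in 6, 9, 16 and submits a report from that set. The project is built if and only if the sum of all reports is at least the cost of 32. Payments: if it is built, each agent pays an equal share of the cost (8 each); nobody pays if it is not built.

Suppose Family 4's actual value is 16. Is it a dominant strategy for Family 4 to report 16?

Check each profile of the others' reports and compare truth against every alternative report.
Others report (6, 6, 6): truth gives 8, best alternative gives 0.
Others report (6, 6, 9): truth gives 8, best alternative gives 0.
Others report (6, 9, 6): truth gives 8, best alternative gives 0.
Others report (9, 6, 6): truth gives 8, best alternative gives 0.
Others report (6, 6, 16): truth gives 8, best alternative gives 8.
Others report (6, 9, 9): truth gives 8, best alternative gives 8.
(Remaining 21 profiles checked similarly; truth is weakly best in each.)
In every case the truthful report is at least as good as any alternative, so it is a dominant strategy.

Yes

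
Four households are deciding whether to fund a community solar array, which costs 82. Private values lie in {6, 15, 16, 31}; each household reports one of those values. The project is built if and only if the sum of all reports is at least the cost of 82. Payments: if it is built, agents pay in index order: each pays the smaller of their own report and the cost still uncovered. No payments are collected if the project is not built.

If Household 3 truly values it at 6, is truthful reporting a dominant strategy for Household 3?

Yes

Check each profile of the others' reports and compare truth against every alternative report.
Others report (6, 31, 31): truth gives 0, best alternative gives -9.
Others report (15, 31, 31): truth gives 0, best alternative gives -9.
Others report (16, 31, 31): truth gives 0, best alternative gives -9.
Others report (31, 6, 31): truth gives 0, best alternative gives -9.
Others report (31, 15, 31): truth gives 0, best alternative gives -9.
Others report (31, 16, 31): truth gives 0, best alternative gives -9.
(Remaining 58 profiles checked similarly; truth is weakly best in each.)
In every case the truthful report is at least as good as any alternative, so it is a dominant strategy.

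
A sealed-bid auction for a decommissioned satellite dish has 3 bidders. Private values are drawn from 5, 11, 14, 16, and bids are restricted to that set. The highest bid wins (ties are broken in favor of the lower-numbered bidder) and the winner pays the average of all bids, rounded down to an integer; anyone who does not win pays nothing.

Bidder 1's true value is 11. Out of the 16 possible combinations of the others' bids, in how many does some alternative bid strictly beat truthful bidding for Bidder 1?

1

Others bid (5, 5): truth gives 4; bid 5 gives 6 > 4. Violating.
Others bid (5, 11): truth gives 2; no alternative beats it.
Others bid (5, 14): truth gives 0; no alternative beats it.
(Checking all 16 profiles: 1 has a profitable deviation, 15 do not.)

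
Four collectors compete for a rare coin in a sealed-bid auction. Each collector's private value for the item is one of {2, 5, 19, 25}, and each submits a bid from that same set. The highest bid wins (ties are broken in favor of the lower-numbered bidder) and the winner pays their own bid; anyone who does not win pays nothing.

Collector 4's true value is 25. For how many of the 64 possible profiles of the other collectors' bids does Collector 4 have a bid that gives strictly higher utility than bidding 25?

8

Others bid (2, 2, 2): truth gives 0; bid 5 gives 20 > 0. Violating.
Others bid (2, 2, 5): truth gives 0; bid 19 gives 6 > 0. Violating.
Others bid (2, 5, 2): truth gives 0; bid 19 gives 6 > 0. Violating.
Others bid (2, 5, 5): truth gives 0; bid 19 gives 6 > 0. Violating.
Others bid (2, 2, 19): truth gives 0; no alternative beats it.
Others bid (2, 2, 25): truth gives 0; no alternative beats it.
(Checking all 64 profiles: 8 have a profitable deviation, 56 do not.)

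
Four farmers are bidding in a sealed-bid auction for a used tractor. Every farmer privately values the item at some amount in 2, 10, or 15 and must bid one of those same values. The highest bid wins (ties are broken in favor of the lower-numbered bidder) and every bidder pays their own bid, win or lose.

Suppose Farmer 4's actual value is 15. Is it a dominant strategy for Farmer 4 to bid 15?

No

Consider the case where Farmer 1 bids 2, Farmer 2 bids 2 and Farmer 3 bids 2.
Truthful bid 15: wins, pays 15, utility 15 - 15 = 0.
Bid 10 instead: wins, pays 10, utility 15 - 10 = 5.
Since 5 > 0, bidding 10 is strictly better here, so truthful bidding is not dominant.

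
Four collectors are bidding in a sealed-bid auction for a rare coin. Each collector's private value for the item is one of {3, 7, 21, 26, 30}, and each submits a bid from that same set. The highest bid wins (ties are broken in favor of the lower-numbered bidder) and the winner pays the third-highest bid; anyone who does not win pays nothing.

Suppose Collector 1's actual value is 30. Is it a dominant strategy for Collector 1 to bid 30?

Yes

Check each profile of the others' bids and compare truth against every alternative bid.
Others bid (3, 3, 30): truth gives 27, best alternative gives 0.
Others bid (3, 30, 3): truth gives 27, best alternative gives 0.
Others bid (30, 3, 3): truth gives 27, best alternative gives 0.
Others bid (3, 7, 30): truth gives 23, best alternative gives 0.
Others bid (3, 30, 7): truth gives 23, best alternative gives 0.
Others bid (7, 3, 30): truth gives 23, best alternative gives 0.
(Remaining 119 profiles checked similarly; truth is weakly best in each.)
In every case the truthful bid is at least as good as any alternative, so it is a dominant strategy.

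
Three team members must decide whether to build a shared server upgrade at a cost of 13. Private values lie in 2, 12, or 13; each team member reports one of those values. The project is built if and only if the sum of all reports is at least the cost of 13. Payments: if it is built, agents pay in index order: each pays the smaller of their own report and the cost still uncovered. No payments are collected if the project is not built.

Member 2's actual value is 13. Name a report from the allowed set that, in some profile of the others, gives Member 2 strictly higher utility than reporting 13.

2

Suppose Member 1 reports 2 and Member 3 reports 12.
Report 13: project built, pays 11, utility 13 - 11 = 2.
Report 2: project built, pays 2, utility 13 - 2 = 11.
So reporting 2 beats truth here (11 > 2).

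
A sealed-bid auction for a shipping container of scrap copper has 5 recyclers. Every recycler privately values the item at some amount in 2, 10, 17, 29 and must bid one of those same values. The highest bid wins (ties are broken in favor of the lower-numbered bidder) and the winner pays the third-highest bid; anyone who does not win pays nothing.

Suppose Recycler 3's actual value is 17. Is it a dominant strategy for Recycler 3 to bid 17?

No

Consider the case where Recycler 1 bids 2, Recycler 2 bids 2, Recycler 4 bids 2 and Recycler 5 bids 29.
Truthful bid 17: loses, pays 0, utility 0.
Bid 29 instead: wins, pays 2, utility 17 - 2 = 15.
Since 15 > 0, bidding 29 is strictly better here, so truthful bidding is not dominant.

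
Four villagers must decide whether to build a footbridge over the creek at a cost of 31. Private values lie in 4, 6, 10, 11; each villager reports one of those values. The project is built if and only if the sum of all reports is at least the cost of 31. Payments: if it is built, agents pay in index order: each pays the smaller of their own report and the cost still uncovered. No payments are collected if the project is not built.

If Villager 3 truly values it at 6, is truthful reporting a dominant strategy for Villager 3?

No

Consider the case where Villager 1 reports 6, Villager 2 reports 10 and Villager 4 reports 11.
Truthful report 6: project built, pays 6, utility 6 - 6 = 0.
Report 4 instead: project built, pays 4, utility 6 - 4 = 2.
Since 2 > 0, reporting 4 is strictly better here, so truthful reporting is not dominant.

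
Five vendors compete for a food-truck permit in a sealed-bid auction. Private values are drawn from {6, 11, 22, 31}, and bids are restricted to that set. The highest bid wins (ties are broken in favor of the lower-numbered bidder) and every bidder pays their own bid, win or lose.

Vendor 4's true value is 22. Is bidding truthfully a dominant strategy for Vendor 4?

No

Consider the case where Vendor 1 bids 6, Vendor 2 bids 6, Vendor 3 bids 6 and Vendor 5 bids 6.
Truthful bid 22: wins, pays 22, utility 22 - 22 = 0.
Bid 11 instead: wins, pays 11, utility 22 - 11 = 11.
Since 11 > 0, bidding 11 is strictly better here, so truthful bidding is not dominant.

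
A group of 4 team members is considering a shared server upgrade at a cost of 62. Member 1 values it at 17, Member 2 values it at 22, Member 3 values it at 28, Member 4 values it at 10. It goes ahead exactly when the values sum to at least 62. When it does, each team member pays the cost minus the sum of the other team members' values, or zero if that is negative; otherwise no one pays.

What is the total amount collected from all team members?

22

Total value 77 ≥ cost 62, so it is built.
Member 1: others sum to 60; max(0, 62 - 60) = 2.
Member 2: others sum to 55; max(0, 62 - 55) = 7.
Member 3: others sum to 49; max(0, 62 - 49) = 13.
Member 4: others sum to 67; max(0, 62 - 67) = 0.
Total collected = 2 + 7 + 13 + 0 = 22.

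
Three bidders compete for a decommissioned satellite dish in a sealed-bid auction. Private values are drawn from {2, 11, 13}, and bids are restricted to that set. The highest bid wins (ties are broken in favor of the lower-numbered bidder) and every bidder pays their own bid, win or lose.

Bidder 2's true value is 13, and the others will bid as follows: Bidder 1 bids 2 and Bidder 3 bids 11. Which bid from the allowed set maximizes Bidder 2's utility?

11

Bid 2: loses but pays 2, utility -2.
Bid 11: wins, pays 11, utility 13 - 11 = 2.
Bid 13: wins, pays 13, utility 13 - 13 = 0.
The best choice is 11 with utility 2.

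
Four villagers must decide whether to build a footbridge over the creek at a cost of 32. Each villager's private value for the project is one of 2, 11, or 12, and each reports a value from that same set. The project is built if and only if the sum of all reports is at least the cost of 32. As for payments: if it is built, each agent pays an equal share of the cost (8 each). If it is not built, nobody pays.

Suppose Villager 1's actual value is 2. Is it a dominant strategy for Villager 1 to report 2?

Check each profile of the others' reports and compare truth against every alternative report.
Others report (2, 11, 11): truth gives 0, best alternative gives -6.
Others report (2, 11, 12): truth gives 0, best alternative gives -6.
Others report (2, 12, 11): truth gives 0, best alternative gives -6.
Others report (2, 12, 12): truth gives 0, best alternative gives -6.
Others report (11, 2, 11): truth gives 0, best alternative gives -6.
Others report (11, 2, 12): truth gives 0, best alternative gives -6.
(Remaining 21 profiles checked similarly; truth is weakly best in each.)
In every case the truthful report is at least as good as any alternative, so it is a dominant strategy.

Yes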